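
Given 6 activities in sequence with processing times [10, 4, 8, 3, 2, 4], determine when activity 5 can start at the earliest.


Activity 5 starts after activities 1 through 4 complete.
Predecessor durations: [10, 4, 8, 3]
ES = 10 + 4 + 8 + 3 = 25

25


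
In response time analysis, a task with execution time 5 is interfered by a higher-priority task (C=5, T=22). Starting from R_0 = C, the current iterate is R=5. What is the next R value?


R_next = C + ceil(R_prev / T_hp) * C_hp
ceil(5 / 22) = ceil(0.2273) = 1
Interference = 1 * 5 = 5
R_next = 5 + 5 = 10

10


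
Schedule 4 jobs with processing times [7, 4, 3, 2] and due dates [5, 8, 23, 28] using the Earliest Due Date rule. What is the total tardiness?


Sort by due date (EDD order): [(7, 5), (4, 8), (3, 23), (2, 28)]
Compute completion times and tardiness:
  Job 1: p=7, d=5, C=7, tardiness=max(0,7-5)=2
  Job 2: p=4, d=8, C=11, tardiness=max(0,11-8)=3
  Job 3: p=3, d=23, C=14, tardiness=max(0,14-23)=0
  Job 4: p=2, d=28, C=16, tardiness=max(0,16-28)=0
Total tardiness = 5

5


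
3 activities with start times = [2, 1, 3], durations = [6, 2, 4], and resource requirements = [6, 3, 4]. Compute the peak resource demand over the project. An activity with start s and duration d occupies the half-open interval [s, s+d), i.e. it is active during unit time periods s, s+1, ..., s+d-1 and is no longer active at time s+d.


Each activity i is active on [start_i, start_i + duration_i).
Compute total resource usage per time slot:
  t=0: active resources = [], total = 0
  t=1: active resources = [3], total = 3
  t=2: active resources = [6, 3], total = 9
  t=3: active resources = [6, 4], total = 10
  t=4: active resources = [6, 4], total = 10
  t=5: active resources = [6, 4], total = 10
  t=6: active resources = [6, 4], total = 10
  t=7: active resources = [6], total = 6
Peak resource demand = 10

10


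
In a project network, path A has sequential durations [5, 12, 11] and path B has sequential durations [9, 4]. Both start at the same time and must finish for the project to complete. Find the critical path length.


Path A total = 5 + 12 + 11 = 28
Path B total = 9 + 4 = 13
Critical path = longest path = max(28, 13) = 28

28


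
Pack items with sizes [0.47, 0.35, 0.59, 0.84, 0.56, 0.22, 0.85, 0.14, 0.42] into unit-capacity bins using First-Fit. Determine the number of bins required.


Place items sequentially using First-Fit:
  Item 0.47 -> new Bin 1
  Item 0.35 -> Bin 1 (now 0.82)
  Item 0.59 -> new Bin 2
  Item 0.84 -> new Bin 3
  Item 0.56 -> new Bin 4
  Item 0.22 -> Bin 2 (now 0.81)
  Item 0.85 -> new Bin 5
  Item 0.14 -> Bin 1 (now 0.96)
  Item 0.42 -> Bin 4 (now 0.98)
Total bins used = 5

5


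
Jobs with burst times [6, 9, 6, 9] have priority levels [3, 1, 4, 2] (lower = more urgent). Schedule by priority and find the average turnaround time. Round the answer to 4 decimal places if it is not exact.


Sort by priority (ascending = highest first):
Order: [(1, 9), (2, 9), (3, 6), (4, 6)]
Completion times:
  Priority 1, burst=9, C=9
  Priority 2, burst=9, C=18
  Priority 3, burst=6, C=24
  Priority 4, burst=6, C=30
Average turnaround = 81/4 = 20.25

20.25


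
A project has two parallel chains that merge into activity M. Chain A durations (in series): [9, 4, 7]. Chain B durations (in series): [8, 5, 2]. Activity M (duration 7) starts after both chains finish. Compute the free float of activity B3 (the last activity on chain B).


ES(B3) = sum of predecessors on chain B = 13
EF(B3) = ES + duration = 13 + 2 = 15
Successor of B3 is M. ES(M) = max(sum(A), sum(B)) = max(20, 15) = 20
Free float = ES(successor) - EF(current) = 20 - 15 = 5

5


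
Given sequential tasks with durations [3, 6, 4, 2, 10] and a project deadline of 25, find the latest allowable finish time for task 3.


LF(activity 3) = deadline - sum of successor durations
Successors: activities 4 through 5 with durations [2, 10]
Sum of successor durations = 12
LF = 25 - 12 = 13

13


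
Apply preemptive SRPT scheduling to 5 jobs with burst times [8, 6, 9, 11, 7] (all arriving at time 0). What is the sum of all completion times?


Since all jobs arrive at t=0, SRPT equals SPT ordering.
SPT order: [6, 7, 8, 9, 11]
Completion times:
  Job 1: p=6, C=6
  Job 2: p=7, C=13
  Job 3: p=8, C=21
  Job 4: p=9, C=30
  Job 5: p=11, C=41
Total completion time = 6 + 13 + 21 + 30 + 41 = 111

111


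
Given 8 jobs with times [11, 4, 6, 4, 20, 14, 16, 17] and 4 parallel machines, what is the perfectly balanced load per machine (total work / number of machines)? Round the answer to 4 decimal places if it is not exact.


Total processing time = 11 + 4 + 6 + 4 + 20 + 14 + 16 + 17 = 92
Number of machines = 4
Ideal balanced load = 92 / 4 = 23.0

23.0


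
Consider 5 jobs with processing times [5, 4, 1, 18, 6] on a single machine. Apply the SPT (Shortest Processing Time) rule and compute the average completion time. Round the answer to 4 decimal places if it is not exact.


Sort jobs by processing time (SPT order): [1, 4, 5, 6, 18]
Compute completion times sequentially:
  Job 1: processing = 1, completes at 1
  Job 2: processing = 4, completes at 5
  Job 3: processing = 5, completes at 10
  Job 4: processing = 6, completes at 16
  Job 5: processing = 18, completes at 34
Sum of completion times = 66
Average completion time = 66/5 = 13.2

13.2


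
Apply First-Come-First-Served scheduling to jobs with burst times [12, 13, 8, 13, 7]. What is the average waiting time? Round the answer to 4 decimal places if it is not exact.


FCFS order (as given): [12, 13, 8, 13, 7]
Waiting times:
  Job 1: wait = 0
  Job 2: wait = 12
  Job 3: wait = 25
  Job 4: wait = 33
  Job 5: wait = 46
Sum of waiting times = 116
Average waiting time = 116/5 = 23.2

23.2


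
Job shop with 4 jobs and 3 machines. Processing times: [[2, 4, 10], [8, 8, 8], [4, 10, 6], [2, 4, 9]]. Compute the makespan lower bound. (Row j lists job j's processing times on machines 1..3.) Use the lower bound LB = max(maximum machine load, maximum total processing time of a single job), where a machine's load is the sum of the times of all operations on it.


Machine loads:
  Machine 1: 2 + 8 + 4 + 2 = 16
  Machine 2: 4 + 8 + 10 + 4 = 26
  Machine 3: 10 + 8 + 6 + 9 = 33
Max machine load = 33
Job totals:
  Job 1: 16
  Job 2: 24
  Job 3: 20
  Job 4: 15
Max job total = 24
Lower bound = max(33, 24) = 33

33


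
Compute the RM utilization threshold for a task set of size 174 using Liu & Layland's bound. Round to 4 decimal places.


Compute 2^(1/174) = 1.0039915496
Subtract 1: 1.0039915496 - 1 = 0.0039915496
Multiply by n: 174 * 0.0039915496 = 0.6945296304
Round to 4 dp: 0.6945

0.6945


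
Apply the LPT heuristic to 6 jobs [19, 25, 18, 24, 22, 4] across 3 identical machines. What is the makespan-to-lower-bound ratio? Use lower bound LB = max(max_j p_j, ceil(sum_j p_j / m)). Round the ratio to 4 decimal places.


LPT order: [25, 24, 22, 19, 18, 4]
Machine loads after assignment: [29, 42, 41]
LPT makespan = 42
Lower bound = max(max_job, ceil(total/3)) = max(25, 38) = 38
Ratio = 42 / 38 = 1.1053

1.1053


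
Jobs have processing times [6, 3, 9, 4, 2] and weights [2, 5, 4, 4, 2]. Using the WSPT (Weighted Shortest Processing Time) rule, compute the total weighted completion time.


Compute p/w ratios and sort ascending (WSPT): [(3, 5), (4, 4), (2, 2), (9, 4), (6, 2)]
Compute weighted completion times:
  Job (p=3,w=5): C=3, w*C=5*3=15
  Job (p=4,w=4): C=7, w*C=4*7=28
  Job (p=2,w=2): C=9, w*C=2*9=18
  Job (p=9,w=4): C=18, w*C=4*18=72
  Job (p=6,w=2): C=24, w*C=2*24=48
Total weighted completion time = 181

181


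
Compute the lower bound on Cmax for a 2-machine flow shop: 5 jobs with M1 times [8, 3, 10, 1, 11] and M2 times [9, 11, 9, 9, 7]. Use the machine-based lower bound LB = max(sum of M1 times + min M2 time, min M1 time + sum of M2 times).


LB1 = sum(M1 times) + min(M2 times) = 33 + 7 = 40
LB2 = min(M1 times) + sum(M2 times) = 1 + 45 = 46
Lower bound = max(LB1, LB2) = max(40, 46) = 46

46


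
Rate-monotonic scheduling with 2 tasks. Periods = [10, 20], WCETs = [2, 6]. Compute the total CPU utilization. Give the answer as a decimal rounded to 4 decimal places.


Compute individual utilizations (exact fractions):
  Task 1: C/T = 2/10 = 1/5 (approx. 0.2)
  Task 2: C/T = 6/20 = 3/10 (approx. 0.3)
Total utilization U = 1/5 + 3/10 = 1/2
Rounded to 4 decimal places: U = 0.5000
RM (Liu & Layland) bound for 2 tasks = 0.828427; compare with U = 1/2 (approx. 0.500000)
U <= bound, so schedulable by RM sufficient condition.

0.5000


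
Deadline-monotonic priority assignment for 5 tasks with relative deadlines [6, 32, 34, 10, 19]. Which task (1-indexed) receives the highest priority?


Sort tasks by relative deadline (ascending):
  Task 1: deadline = 6
  Task 4: deadline = 10
  Task 5: deadline = 19
  Task 2: deadline = 32
  Task 3: deadline = 34
Priority order (highest first): [1, 4, 5, 2, 3]
Highest priority task = 1

1


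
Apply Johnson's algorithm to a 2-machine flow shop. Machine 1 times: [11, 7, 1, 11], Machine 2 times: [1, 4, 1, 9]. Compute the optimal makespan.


Apply Johnson's rule:
  Group 1 (a <= b): [(3, 1, 1)]
  Group 2 (a > b): [(4, 11, 9), (2, 7, 4), (1, 11, 1)]
Optimal job order: [3, 4, 2, 1]
Schedule:
  Job 3: M1 done at 1, M2 done at 2
  Job 4: M1 done at 12, M2 done at 21
  Job 2: M1 done at 19, M2 done at 25
  Job 1: M1 done at 30, M2 done at 31
Makespan = 31

31


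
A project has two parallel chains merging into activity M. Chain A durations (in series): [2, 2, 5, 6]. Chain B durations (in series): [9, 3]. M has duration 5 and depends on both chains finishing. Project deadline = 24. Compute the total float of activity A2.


Forward pass: ES(A2) = sum of predecessors on chain A = 2
EF = ES + duration = 2 + 2 = 4
Backward pass: LF(M) = deadline = 24; LS(M) = 24 - 5 = 19
LF(A2) = LS(M) - sum(successors on chain A) = 19 - 11 = 8
LS = LF - duration = 8 - 2 = 6
Total float = LS - ES = 6 - 2 = 4

4


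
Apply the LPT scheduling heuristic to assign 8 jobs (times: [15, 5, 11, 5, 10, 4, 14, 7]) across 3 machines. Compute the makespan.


Sort jobs in decreasing order (LPT): [15, 14, 11, 10, 7, 5, 5, 4]
Assign each job to the least loaded machine:
  Machine 1: jobs [15, 5, 5], load = 25
  Machine 2: jobs [14, 7, 4], load = 25
  Machine 3: jobs [11, 10], load = 21
Makespan = max load = 25

25


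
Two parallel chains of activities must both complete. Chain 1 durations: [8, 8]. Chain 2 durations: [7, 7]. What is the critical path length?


Path A total = 8 + 8 = 16
Path B total = 7 + 7 = 14
Critical path = longest path = max(16, 14) = 16

16


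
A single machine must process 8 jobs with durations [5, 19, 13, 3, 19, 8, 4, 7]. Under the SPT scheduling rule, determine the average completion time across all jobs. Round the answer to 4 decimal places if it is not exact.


Sort jobs by processing time (SPT order): [3, 4, 5, 7, 8, 13, 19, 19]
Compute completion times sequentially:
  Job 1: processing = 3, completes at 3
  Job 2: processing = 4, completes at 7
  Job 3: processing = 5, completes at 12
  Job 4: processing = 7, completes at 19
  Job 5: processing = 8, completes at 27
  Job 6: processing = 13, completes at 40
  Job 7: processing = 19, completes at 59
  Job 8: processing = 19, completes at 78
Sum of completion times = 245
Average completion time = 245/8 = 30.625

30.625


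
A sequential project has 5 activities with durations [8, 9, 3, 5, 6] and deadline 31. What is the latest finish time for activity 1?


LF(activity 1) = deadline - sum of successor durations
Successors: activities 2 through 5 with durations [9, 3, 5, 6]
Sum of successor durations = 23
LF = 31 - 23 = 8

8


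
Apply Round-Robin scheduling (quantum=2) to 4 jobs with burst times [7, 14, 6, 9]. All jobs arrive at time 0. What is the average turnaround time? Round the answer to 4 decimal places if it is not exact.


Time quantum = 2
Execution trace:
  J1 runs 2 units, time = 2
  J2 runs 2 units, time = 4
  J3 runs 2 units, time = 6
  J4 runs 2 units, time = 8
  J1 runs 2 units, time = 10
  J2 runs 2 units, time = 12
  J3 runs 2 units, time = 14
  J4 runs 2 units, time = 16
  J1 runs 2 units, time = 18
  J2 runs 2 units, time = 20
  J3 runs 2 units, time = 22
  J4 runs 2 units, time = 24
  J1 runs 1 units, time = 25
  J2 runs 2 units, time = 27
  J4 runs 2 units, time = 29
  J2 runs 2 units, time = 31
  J4 runs 1 units, time = 32
  J2 runs 2 units, time = 34
  J2 runs 2 units, time = 36
Finish times: [25, 36, 22, 32]
Average turnaround = 115/4 = 28.75

28.75


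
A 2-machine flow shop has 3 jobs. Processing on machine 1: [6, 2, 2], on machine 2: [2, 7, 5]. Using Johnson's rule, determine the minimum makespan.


Apply Johnson's rule:
  Group 1 (a <= b): [(2, 2, 7), (3, 2, 5)]
  Group 2 (a > b): [(1, 6, 2)]
Optimal job order: [2, 3, 1]
Schedule:
  Job 2: M1 done at 2, M2 done at 9
  Job 3: M1 done at 4, M2 done at 14
  Job 1: M1 done at 10, M2 done at 16
Makespan = 16

16


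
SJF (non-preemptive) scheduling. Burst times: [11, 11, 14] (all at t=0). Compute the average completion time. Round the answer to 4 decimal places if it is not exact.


SJF order (ascending): [11, 11, 14]
Completion times:
  Job 1: burst=11, C=11
  Job 2: burst=11, C=22
  Job 3: burst=14, C=36
Average completion = 69/3 = 23.0

23.0


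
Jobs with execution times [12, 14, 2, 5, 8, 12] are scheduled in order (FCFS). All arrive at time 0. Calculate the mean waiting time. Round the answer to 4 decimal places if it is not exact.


FCFS order (as given): [12, 14, 2, 5, 8, 12]
Waiting times:
  Job 1: wait = 0
  Job 2: wait = 12
  Job 3: wait = 26
  Job 4: wait = 28
  Job 5: wait = 33
  Job 6: wait = 41
Sum of waiting times = 140
Average waiting time = 140/6 = 23.3333

23.3333


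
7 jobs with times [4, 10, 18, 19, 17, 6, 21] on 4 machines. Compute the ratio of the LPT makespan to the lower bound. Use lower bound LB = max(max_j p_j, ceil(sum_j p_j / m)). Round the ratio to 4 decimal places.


LPT order: [21, 19, 18, 17, 10, 6, 4]
Machine loads after assignment: [21, 23, 24, 27]
LPT makespan = 27
Lower bound = max(max_job, ceil(total/4)) = max(21, 24) = 24
Ratio = 27 / 24 = 1.125

1.125


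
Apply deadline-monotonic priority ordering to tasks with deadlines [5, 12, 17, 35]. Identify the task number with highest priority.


Sort tasks by relative deadline (ascending):
  Task 1: deadline = 5
  Task 2: deadline = 12
  Task 3: deadline = 17
  Task 4: deadline = 35
Priority order (highest first): [1, 2, 3, 4]
Highest priority task = 1

1


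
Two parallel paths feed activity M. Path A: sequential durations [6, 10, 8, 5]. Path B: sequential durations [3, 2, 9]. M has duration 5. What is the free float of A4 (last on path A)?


ES(A4) = sum of predecessors on chain A = 24
EF(A4) = ES + duration = 24 + 5 = 29
Successor of A4 is M. ES(M) = max(sum(A), sum(B)) = max(29, 14) = 29
Free float = ES(successor) - EF(current) = 29 - 29 = 0

0


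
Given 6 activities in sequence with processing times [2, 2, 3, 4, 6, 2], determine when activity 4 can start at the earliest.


Activity 4 starts after activities 1 through 3 complete.
Predecessor durations: [2, 2, 3]
ES = 2 + 2 + 3 = 7

7


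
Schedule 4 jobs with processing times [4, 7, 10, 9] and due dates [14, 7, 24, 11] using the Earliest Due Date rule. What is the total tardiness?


Sort by due date (EDD order): [(7, 7), (9, 11), (4, 14), (10, 24)]
Compute completion times and tardiness:
  Job 1: p=7, d=7, C=7, tardiness=max(0,7-7)=0
  Job 2: p=9, d=11, C=16, tardiness=max(0,16-11)=5
  Job 3: p=4, d=14, C=20, tardiness=max(0,20-14)=6
  Job 4: p=10, d=24, C=30, tardiness=max(0,30-24)=6
Total tardiness = 17

17


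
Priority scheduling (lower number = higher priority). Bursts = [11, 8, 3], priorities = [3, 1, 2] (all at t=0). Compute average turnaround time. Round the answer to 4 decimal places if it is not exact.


Sort by priority (ascending = highest first):
Order: [(1, 8), (2, 3), (3, 11)]
Completion times:
  Priority 1, burst=8, C=8
  Priority 2, burst=3, C=11
  Priority 3, burst=11, C=22
Average turnaround = 41/3 = 13.6667

13.6667


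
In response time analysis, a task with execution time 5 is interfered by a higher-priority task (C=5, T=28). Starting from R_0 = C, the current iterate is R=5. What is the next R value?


R_next = C + ceil(R_prev / T_hp) * C_hp
ceil(5 / 28) = ceil(0.1786) = 1
Interference = 1 * 5 = 5
R_next = 5 + 5 = 10

10


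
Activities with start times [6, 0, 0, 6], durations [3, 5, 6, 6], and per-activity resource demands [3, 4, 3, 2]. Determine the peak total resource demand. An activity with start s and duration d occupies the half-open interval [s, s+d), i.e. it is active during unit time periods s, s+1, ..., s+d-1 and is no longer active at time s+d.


Each activity i is active on [start_i, start_i + duration_i).
Compute total resource usage per time slot:
  t=0: active resources = [4, 3], total = 7
  t=1: active resources = [4, 3], total = 7
  t=2: active resources = [4, 3], total = 7
  t=3: active resources = [4, 3], total = 7
  t=4: active resources = [4, 3], total = 7
  t=5: active resources = [3], total = 3
  t=6: active resources = [3, 2], total = 5
  t=7: active resources = [3, 2], total = 5
  t=8: active resources = [3, 2], total = 5
  t=9: active resources = [2], total = 2
  t=10: active resources = [2], total = 2
  t=11: active resources = [2], total = 2
Peak resource demand = 7

7


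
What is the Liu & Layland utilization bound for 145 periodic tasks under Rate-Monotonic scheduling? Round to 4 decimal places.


Compute 2^(1/145) = 1.0047917694
Subtract 1: 1.0047917694 - 1 = 0.0047917694
Multiply by n: 145 * 0.0047917694 = 0.6948065630
Round to 4 dp: 0.6948

0.6948


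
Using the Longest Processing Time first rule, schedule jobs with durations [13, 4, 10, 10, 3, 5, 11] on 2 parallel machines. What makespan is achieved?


Sort jobs in decreasing order (LPT): [13, 11, 10, 10, 5, 4, 3]
Assign each job to the least loaded machine:
  Machine 1: jobs [13, 10, 4], load = 27
  Machine 2: jobs [11, 10, 5, 3], load = 29
Makespan = max load = 29

29


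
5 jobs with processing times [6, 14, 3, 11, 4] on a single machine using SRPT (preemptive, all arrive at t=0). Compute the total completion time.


Since all jobs arrive at t=0, SRPT equals SPT ordering.
SPT order: [3, 4, 6, 11, 14]
Completion times:
  Job 1: p=3, C=3
  Job 2: p=4, C=7
  Job 3: p=6, C=13
  Job 4: p=11, C=24
  Job 5: p=14, C=38
Total completion time = 3 + 7 + 13 + 24 + 38 = 85

85


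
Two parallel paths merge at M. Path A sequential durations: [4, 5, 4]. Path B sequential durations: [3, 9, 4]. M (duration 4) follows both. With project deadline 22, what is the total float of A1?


Forward pass: ES(A1) = sum of predecessors on chain A = 0
EF = ES + duration = 0 + 4 = 4
Backward pass: LF(M) = deadline = 22; LS(M) = 22 - 4 = 18
LF(A1) = LS(M) - sum(successors on chain A) = 18 - 9 = 9
LS = LF - duration = 9 - 4 = 5
Total float = LS - ES = 5 - 0 = 5

5


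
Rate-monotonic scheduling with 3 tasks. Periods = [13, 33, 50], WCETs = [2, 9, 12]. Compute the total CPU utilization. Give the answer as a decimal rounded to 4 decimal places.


Compute individual utilizations (exact fractions):
  Task 1: C/T = 2/13 (approx. 0.1538)
  Task 2: C/T = 9/33 = 3/11 (approx. 0.2727)
  Task 3: C/T = 12/50 = 6/25 (approx. 0.24)
Total utilization U = 2/13 + 3/11 + 6/25 = 2383/3575
Rounded to 4 decimal places: U = 0.6666
RM (Liu & Layland) bound for 3 tasks = 0.779763; compare with U = 2383/3575 (approx. 0.666573)
U <= bound, so schedulable by RM sufficient condition.

0.6666


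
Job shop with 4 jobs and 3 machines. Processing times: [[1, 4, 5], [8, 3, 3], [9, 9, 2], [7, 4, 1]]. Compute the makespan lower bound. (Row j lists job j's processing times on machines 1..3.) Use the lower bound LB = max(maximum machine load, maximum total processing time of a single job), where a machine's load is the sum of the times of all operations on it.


Machine loads:
  Machine 1: 1 + 8 + 9 + 7 = 25
  Machine 2: 4 + 3 + 9 + 4 = 20
  Machine 3: 5 + 3 + 2 + 1 = 11
Max machine load = 25
Job totals:
  Job 1: 10
  Job 2: 14
  Job 3: 20
  Job 4: 12
Max job total = 20
Lower bound = max(25, 20) = 25

25


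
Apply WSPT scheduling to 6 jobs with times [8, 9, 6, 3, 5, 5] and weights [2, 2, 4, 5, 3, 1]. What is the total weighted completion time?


Compute p/w ratios and sort ascending (WSPT): [(3, 5), (6, 4), (5, 3), (8, 2), (9, 2), (5, 1)]
Compute weighted completion times:
  Job (p=3,w=5): C=3, w*C=5*3=15
  Job (p=6,w=4): C=9, w*C=4*9=36
  Job (p=5,w=3): C=14, w*C=3*14=42
  Job (p=8,w=2): C=22, w*C=2*22=44
  Job (p=9,w=2): C=31, w*C=2*31=62
  Job (p=5,w=1): C=36, w*C=1*36=36
Total weighted completion time = 235

235


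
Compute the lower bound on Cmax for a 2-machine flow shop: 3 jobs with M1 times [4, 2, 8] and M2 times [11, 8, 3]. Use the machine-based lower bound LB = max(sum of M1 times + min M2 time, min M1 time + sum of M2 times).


LB1 = sum(M1 times) + min(M2 times) = 14 + 3 = 17
LB2 = min(M1 times) + sum(M2 times) = 2 + 22 = 24
Lower bound = max(LB1, LB2) = max(17, 24) = 24

24


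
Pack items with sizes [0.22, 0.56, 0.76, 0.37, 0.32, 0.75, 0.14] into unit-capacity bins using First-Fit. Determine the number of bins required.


Place items sequentially using First-Fit:
  Item 0.22 -> new Bin 1
  Item 0.56 -> Bin 1 (now 0.78)
  Item 0.76 -> new Bin 2
  Item 0.37 -> new Bin 3
  Item 0.32 -> Bin 3 (now 0.69)
  Item 0.75 -> new Bin 4
  Item 0.14 -> Bin 1 (now 0.92)
Total bins used = 4

4


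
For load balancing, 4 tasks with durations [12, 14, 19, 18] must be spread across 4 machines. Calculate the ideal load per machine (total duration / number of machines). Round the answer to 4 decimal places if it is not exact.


Total processing time = 12 + 14 + 19 + 18 = 63
Number of machines = 4
Ideal balanced load = 63 / 4 = 15.75

15.75


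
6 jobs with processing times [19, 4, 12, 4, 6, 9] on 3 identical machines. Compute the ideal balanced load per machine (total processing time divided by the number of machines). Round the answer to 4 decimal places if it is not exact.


Total processing time = 19 + 4 + 12 + 4 + 6 + 9 = 54
Number of machines = 3
Ideal balanced load = 54 / 3 = 18.0

18.0


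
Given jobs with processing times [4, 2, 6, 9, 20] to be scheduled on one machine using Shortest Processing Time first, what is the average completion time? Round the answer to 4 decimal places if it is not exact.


Sort jobs by processing time (SPT order): [2, 4, 6, 9, 20]
Compute completion times sequentially:
  Job 1: processing = 2, completes at 2
  Job 2: processing = 4, completes at 6
  Job 3: processing = 6, completes at 12
  Job 4: processing = 9, completes at 21
  Job 5: processing = 20, completes at 41
Sum of completion times = 82
Average completion time = 82/5 = 16.4

16.4


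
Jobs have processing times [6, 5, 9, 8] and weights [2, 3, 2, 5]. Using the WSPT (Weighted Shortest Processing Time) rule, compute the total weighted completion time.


Compute p/w ratios and sort ascending (WSPT): [(8, 5), (5, 3), (6, 2), (9, 2)]
Compute weighted completion times:
  Job (p=8,w=5): C=8, w*C=5*8=40
  Job (p=5,w=3): C=13, w*C=3*13=39
  Job (p=6,w=2): C=19, w*C=2*19=38
  Job (p=9,w=2): C=28, w*C=2*28=56
Total weighted completion time = 173

173


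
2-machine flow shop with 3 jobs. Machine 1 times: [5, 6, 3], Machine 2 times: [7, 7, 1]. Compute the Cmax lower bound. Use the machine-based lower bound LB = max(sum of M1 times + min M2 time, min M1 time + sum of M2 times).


LB1 = sum(M1 times) + min(M2 times) = 14 + 1 = 15
LB2 = min(M1 times) + sum(M2 times) = 3 + 15 = 18
Lower bound = max(LB1, LB2) = max(15, 18) = 18

18


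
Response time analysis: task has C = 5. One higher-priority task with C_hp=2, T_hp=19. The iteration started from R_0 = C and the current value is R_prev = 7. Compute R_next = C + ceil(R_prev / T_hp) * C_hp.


R_next = C + ceil(R_prev / T_hp) * C_hp
ceil(7 / 19) = ceil(0.3684) = 1
Interference = 1 * 2 = 2
R_next = 5 + 2 = 7
R_next = R_prev, so the iteration has converged (response time = 7).

7


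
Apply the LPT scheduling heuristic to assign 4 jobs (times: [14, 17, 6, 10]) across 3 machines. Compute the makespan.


Sort jobs in decreasing order (LPT): [17, 14, 10, 6]
Assign each job to the least loaded machine:
  Machine 1: jobs [17], load = 17
  Machine 2: jobs [14], load = 14
  Machine 3: jobs [10, 6], load = 16
Makespan = max load = 17

17


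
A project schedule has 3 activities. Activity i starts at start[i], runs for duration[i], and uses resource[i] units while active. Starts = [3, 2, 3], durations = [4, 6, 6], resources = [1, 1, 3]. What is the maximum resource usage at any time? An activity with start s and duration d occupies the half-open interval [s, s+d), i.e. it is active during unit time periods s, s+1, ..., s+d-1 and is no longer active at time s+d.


Each activity i is active on [start_i, start_i + duration_i).
Compute total resource usage per time slot:
  t=0: active resources = [], total = 0
  t=1: active resources = [], total = 0
  t=2: active resources = [1], total = 1
  t=3: active resources = [1, 1, 3], total = 5
  t=4: active resources = [1, 1, 3], total = 5
  t=5: active resources = [1, 1, 3], total = 5
  t=6: active resources = [1, 1, 3], total = 5
  t=7: active resources = [1, 3], total = 4
  t=8: active resources = [3], total = 3
Peak resource demand = 5

5


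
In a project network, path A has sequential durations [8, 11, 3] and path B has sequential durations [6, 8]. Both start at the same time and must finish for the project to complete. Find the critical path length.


Path A total = 8 + 11 + 3 = 22
Path B total = 6 + 8 = 14
Critical path = longest path = max(22, 14) = 22

22


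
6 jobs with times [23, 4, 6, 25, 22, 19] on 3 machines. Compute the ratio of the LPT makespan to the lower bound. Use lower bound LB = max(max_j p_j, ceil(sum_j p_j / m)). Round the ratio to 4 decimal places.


LPT order: [25, 23, 22, 19, 6, 4]
Machine loads after assignment: [29, 29, 41]
LPT makespan = 41
Lower bound = max(max_job, ceil(total/3)) = max(25, 33) = 33
Ratio = 41 / 33 = 1.2424

1.2424


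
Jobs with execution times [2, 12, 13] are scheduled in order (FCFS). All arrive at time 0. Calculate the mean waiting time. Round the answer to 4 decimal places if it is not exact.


FCFS order (as given): [2, 12, 13]
Waiting times:
  Job 1: wait = 0
  Job 2: wait = 2
  Job 3: wait = 14
Sum of waiting times = 16
Average waiting time = 16/3 = 5.3333

5.3333


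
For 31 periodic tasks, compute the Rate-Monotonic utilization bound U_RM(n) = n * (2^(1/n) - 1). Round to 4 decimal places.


Compute 2^(1/31) = 1.0226114356
Subtract 1: 1.0226114356 - 1 = 0.0226114356
Multiply by n: 31 * 0.0226114356 = 0.7009545036
Round to 4 dp: 0.7010

0.7010


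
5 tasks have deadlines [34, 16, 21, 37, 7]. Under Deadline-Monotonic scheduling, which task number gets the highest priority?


Sort tasks by relative deadline (ascending):
  Task 5: deadline = 7
  Task 2: deadline = 16
  Task 3: deadline = 21
  Task 1: deadline = 34
  Task 4: deadline = 37
Priority order (highest first): [5, 2, 3, 1, 4]
Highest priority task = 5

5


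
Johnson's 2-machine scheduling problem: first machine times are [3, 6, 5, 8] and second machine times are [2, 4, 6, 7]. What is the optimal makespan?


Apply Johnson's rule:
  Group 1 (a <= b): [(3, 5, 6)]
  Group 2 (a > b): [(4, 8, 7), (2, 6, 4), (1, 3, 2)]
Optimal job order: [3, 4, 2, 1]
Schedule:
  Job 3: M1 done at 5, M2 done at 11
  Job 4: M1 done at 13, M2 done at 20
  Job 2: M1 done at 19, M2 done at 24
  Job 1: M1 done at 22, M2 done at 26
Makespan = 26

26


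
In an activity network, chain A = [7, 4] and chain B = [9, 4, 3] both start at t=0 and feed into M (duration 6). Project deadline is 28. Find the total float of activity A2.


Forward pass: ES(A2) = sum of predecessors on chain A = 7
EF = ES + duration = 7 + 4 = 11
Backward pass: LF(M) = deadline = 28; LS(M) = 28 - 6 = 22
LF(A2) = LS(M) - sum(successors on chain A) = 22 - 0 = 22
LS = LF - duration = 22 - 4 = 18
Total float = LS - ES = 18 - 7 = 11

11


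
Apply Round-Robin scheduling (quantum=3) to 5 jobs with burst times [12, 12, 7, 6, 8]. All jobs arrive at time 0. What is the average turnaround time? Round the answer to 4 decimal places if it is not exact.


Time quantum = 3
Execution trace:
  J1 runs 3 units, time = 3
  J2 runs 3 units, time = 6
  J3 runs 3 units, time = 9
  J4 runs 3 units, time = 12
  J5 runs 3 units, time = 15
  J1 runs 3 units, time = 18
  J2 runs 3 units, time = 21
  J3 runs 3 units, time = 24
  J4 runs 3 units, time = 27
  J5 runs 3 units, time = 30
  J1 runs 3 units, time = 33
  J2 runs 3 units, time = 36
  J3 runs 1 units, time = 37
  J5 runs 2 units, time = 39
  J1 runs 3 units, time = 42
  J2 runs 3 units, time = 45
Finish times: [42, 45, 37, 27, 39]
Average turnaround = 190/5 = 38.0

38.0


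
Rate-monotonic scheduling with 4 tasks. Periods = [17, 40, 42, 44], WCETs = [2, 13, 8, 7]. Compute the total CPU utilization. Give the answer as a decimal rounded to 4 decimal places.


Compute individual utilizations (exact fractions):
  Task 1: C/T = 2/17 (approx. 0.1176)
  Task 2: C/T = 13/40 (approx. 0.325)
  Task 3: C/T = 8/42 = 4/21 (approx. 0.1905)
  Task 4: C/T = 7/44 (approx. 0.1591)
Total utilization U = 2/17 + 13/40 + 4/21 + 7/44 = 124441/157080
Rounded to 4 decimal places: U = 0.7922
RM (Liu & Layland) bound for 4 tasks = 0.756828; compare with U = 124441/157080 (approx. 0.792214)
bound < U <= 1, so the RM sufficient condition is not met (inconclusive; an exact test such as response-time analysis is needed).

0.7922


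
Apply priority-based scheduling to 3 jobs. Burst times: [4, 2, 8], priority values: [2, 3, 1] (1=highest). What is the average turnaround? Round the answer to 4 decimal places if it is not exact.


Sort by priority (ascending = highest first):
Order: [(1, 8), (2, 4), (3, 2)]
Completion times:
  Priority 1, burst=8, C=8
  Priority 2, burst=4, C=12
  Priority 3, burst=2, C=14
Average turnaround = 34/3 = 11.3333

11.3333


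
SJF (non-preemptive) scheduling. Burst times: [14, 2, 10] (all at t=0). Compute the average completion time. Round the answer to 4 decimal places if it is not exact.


SJF order (ascending): [2, 10, 14]
Completion times:
  Job 1: burst=2, C=2
  Job 2: burst=10, C=12
  Job 3: burst=14, C=26
Average completion = 40/3 = 13.3333

13.3333


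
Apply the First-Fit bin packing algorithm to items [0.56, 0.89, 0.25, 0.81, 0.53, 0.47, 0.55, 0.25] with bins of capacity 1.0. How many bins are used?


Place items sequentially using First-Fit:
  Item 0.56 -> new Bin 1
  Item 0.89 -> new Bin 2
  Item 0.25 -> Bin 1 (now 0.81)
  Item 0.81 -> new Bin 3
  Item 0.53 -> new Bin 4
  Item 0.47 -> Bin 4 (now 1.0)
  Item 0.55 -> new Bin 5
  Item 0.25 -> Bin 5 (now 0.8)
Total bins used = 5

5


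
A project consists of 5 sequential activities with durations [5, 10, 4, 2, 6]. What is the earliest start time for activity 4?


Activity 4 starts after activities 1 through 3 complete.
Predecessor durations: [5, 10, 4]
ES = 5 + 10 + 4 = 19

19


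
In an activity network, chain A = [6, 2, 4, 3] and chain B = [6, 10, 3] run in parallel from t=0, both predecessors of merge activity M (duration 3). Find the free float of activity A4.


ES(A4) = sum of predecessors on chain A = 12
EF(A4) = ES + duration = 12 + 3 = 15
Successor of A4 is M. ES(M) = max(sum(A), sum(B)) = max(15, 19) = 19
Free float = ES(successor) - EF(current) = 19 - 15 = 4

4


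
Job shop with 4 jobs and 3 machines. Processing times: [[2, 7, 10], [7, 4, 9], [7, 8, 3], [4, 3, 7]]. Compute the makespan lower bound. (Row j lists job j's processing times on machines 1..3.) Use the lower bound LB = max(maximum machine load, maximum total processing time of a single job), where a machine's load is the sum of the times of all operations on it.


Machine loads:
  Machine 1: 2 + 7 + 7 + 4 = 20
  Machine 2: 7 + 4 + 8 + 3 = 22
  Machine 3: 10 + 9 + 3 + 7 = 29
Max machine load = 29
Job totals:
  Job 1: 19
  Job 2: 20
  Job 3: 18
  Job 4: 14
Max job total = 20
Lower bound = max(29, 20) = 29

29


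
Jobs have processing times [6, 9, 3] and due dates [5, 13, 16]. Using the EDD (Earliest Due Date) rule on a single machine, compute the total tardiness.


Sort by due date (EDD order): [(6, 5), (9, 13), (3, 16)]
Compute completion times and tardiness:
  Job 1: p=6, d=5, C=6, tardiness=max(0,6-5)=1
  Job 2: p=9, d=13, C=15, tardiness=max(0,15-13)=2
  Job 3: p=3, d=16, C=18, tardiness=max(0,18-16)=2
Total tardiness = 5

5


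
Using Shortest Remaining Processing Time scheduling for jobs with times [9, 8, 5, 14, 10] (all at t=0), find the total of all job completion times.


Since all jobs arrive at t=0, SRPT equals SPT ordering.
SPT order: [5, 8, 9, 10, 14]
Completion times:
  Job 1: p=5, C=5
  Job 2: p=8, C=13
  Job 3: p=9, C=22
  Job 4: p=10, C=32
  Job 5: p=14, C=46
Total completion time = 5 + 13 + 22 + 32 + 46 = 118

118


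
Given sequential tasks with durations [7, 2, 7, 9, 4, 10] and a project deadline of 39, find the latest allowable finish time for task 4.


LF(activity 4) = deadline - sum of successor durations
Successors: activities 5 through 6 with durations [4, 10]
Sum of successor durations = 14
LF = 39 - 14 = 25

25


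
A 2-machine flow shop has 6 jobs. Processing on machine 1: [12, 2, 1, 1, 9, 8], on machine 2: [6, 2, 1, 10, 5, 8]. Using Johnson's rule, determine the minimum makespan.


Apply Johnson's rule:
  Group 1 (a <= b): [(3, 1, 1), (4, 1, 10), (2, 2, 2), (6, 8, 8)]
  Group 2 (a > b): [(1, 12, 6), (5, 9, 5)]
Optimal job order: [3, 4, 2, 6, 1, 5]
Schedule:
  Job 3: M1 done at 1, M2 done at 2
  Job 4: M1 done at 2, M2 done at 12
  Job 2: M1 done at 4, M2 done at 14
  Job 6: M1 done at 12, M2 done at 22
  Job 1: M1 done at 24, M2 done at 30
  Job 5: M1 done at 33, M2 done at 38
Makespan = 38

38


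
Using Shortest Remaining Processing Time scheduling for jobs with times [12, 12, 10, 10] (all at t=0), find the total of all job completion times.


Since all jobs arrive at t=0, SRPT equals SPT ordering.
SPT order: [10, 10, 12, 12]
Completion times:
  Job 1: p=10, C=10
  Job 2: p=10, C=20
  Job 3: p=12, C=32
  Job 4: p=12, C=44
Total completion time = 10 + 20 + 32 + 44 = 106

106


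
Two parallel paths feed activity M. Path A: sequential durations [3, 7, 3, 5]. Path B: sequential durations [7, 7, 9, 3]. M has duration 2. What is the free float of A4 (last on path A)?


ES(A4) = sum of predecessors on chain A = 13
EF(A4) = ES + duration = 13 + 5 = 18
Successor of A4 is M. ES(M) = max(sum(A), sum(B)) = max(18, 26) = 26
Free float = ES(successor) - EF(current) = 26 - 18 = 8

8


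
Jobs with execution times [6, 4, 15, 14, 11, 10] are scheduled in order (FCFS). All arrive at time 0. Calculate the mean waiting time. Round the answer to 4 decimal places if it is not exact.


FCFS order (as given): [6, 4, 15, 14, 11, 10]
Waiting times:
  Job 1: wait = 0
  Job 2: wait = 6
  Job 3: wait = 10
  Job 4: wait = 25
  Job 5: wait = 39
  Job 6: wait = 50
Sum of waiting times = 130
Average waiting time = 130/6 = 21.6667

21.6667


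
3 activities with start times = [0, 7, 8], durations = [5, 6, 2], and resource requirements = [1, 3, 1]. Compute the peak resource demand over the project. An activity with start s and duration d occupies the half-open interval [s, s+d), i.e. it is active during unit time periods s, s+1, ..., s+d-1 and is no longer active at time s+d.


Each activity i is active on [start_i, start_i + duration_i).
Compute total resource usage per time slot:
  t=0: active resources = [1], total = 1
  t=1: active resources = [1], total = 1
  t=2: active resources = [1], total = 1
  t=3: active resources = [1], total = 1
  t=4: active resources = [1], total = 1
  t=5: active resources = [], total = 0
  t=6: active resources = [], total = 0
  t=7: active resources = [3], total = 3
  t=8: active resources = [3, 1], total = 4
  t=9: active resources = [3, 1], total = 4
  t=10: active resources = [3], total = 3
  t=11: active resources = [3], total = 3
  t=12: active resources = [3], total = 3
Peak resource demand = 4

4


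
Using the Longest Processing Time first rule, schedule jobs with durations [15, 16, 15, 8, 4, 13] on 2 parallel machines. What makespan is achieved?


Sort jobs in decreasing order (LPT): [16, 15, 15, 13, 8, 4]
Assign each job to the least loaded machine:
  Machine 1: jobs [16, 13, 8], load = 37
  Machine 2: jobs [15, 15, 4], load = 34
Makespan = max load = 37

37


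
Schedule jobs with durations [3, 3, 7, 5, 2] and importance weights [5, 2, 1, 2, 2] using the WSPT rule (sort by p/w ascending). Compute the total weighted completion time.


Compute p/w ratios and sort ascending (WSPT): [(3, 5), (2, 2), (3, 2), (5, 2), (7, 1)]
Compute weighted completion times:
  Job (p=3,w=5): C=3, w*C=5*3=15
  Job (p=2,w=2): C=5, w*C=2*5=10
  Job (p=3,w=2): C=8, w*C=2*8=16
  Job (p=5,w=2): C=13, w*C=2*13=26
  Job (p=7,w=1): C=20, w*C=1*20=20
Total weighted completion time = 87

87


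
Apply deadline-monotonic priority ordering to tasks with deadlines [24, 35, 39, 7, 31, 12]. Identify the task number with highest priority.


Sort tasks by relative deadline (ascending):
  Task 4: deadline = 7
  Task 6: deadline = 12
  Task 1: deadline = 24
  Task 5: deadline = 31
  Task 2: deadline = 35
  Task 3: deadline = 39
Priority order (highest first): [4, 6, 1, 5, 2, 3]
Highest priority task = 4

4


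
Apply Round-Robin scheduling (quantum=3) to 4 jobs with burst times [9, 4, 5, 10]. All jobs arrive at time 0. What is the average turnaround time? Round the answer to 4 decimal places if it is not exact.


Time quantum = 3
Execution trace:
  J1 runs 3 units, time = 3
  J2 runs 3 units, time = 6
  J3 runs 3 units, time = 9
  J4 runs 3 units, time = 12
  J1 runs 3 units, time = 15
  J2 runs 1 units, time = 16
  J3 runs 2 units, time = 18
  J4 runs 3 units, time = 21
  J1 runs 3 units, time = 24
  J4 runs 3 units, time = 27
  J4 runs 1 units, time = 28
Finish times: [24, 16, 18, 28]
Average turnaround = 86/4 = 21.5

21.5


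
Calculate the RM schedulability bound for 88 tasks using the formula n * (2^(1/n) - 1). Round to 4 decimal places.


Compute 2^(1/88) = 1.0079077751
Subtract 1: 1.0079077751 - 1 = 0.0079077751
Multiply by n: 88 * 0.0079077751 = 0.6958842088
Round to 4 dp: 0.6959

0.6959


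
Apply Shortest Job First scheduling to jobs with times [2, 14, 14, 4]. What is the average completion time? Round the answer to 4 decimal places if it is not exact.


SJF order (ascending): [2, 4, 14, 14]
Completion times:
  Job 1: burst=2, C=2
  Job 2: burst=4, C=6
  Job 3: burst=14, C=20
  Job 4: burst=14, C=34
Average completion = 62/4 = 15.5

15.5


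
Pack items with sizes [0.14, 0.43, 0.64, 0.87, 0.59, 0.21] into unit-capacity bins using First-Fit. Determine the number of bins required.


Place items sequentially using First-Fit:
  Item 0.14 -> new Bin 1
  Item 0.43 -> Bin 1 (now 0.57)
  Item 0.64 -> new Bin 2
  Item 0.87 -> new Bin 3
  Item 0.59 -> new Bin 4
  Item 0.21 -> Bin 1 (now 0.78)
Total bins used = 4

4


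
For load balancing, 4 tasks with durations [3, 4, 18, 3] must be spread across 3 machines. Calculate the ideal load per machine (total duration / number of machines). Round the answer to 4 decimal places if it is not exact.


Total processing time = 3 + 4 + 18 + 3 = 28
Number of machines = 3
Ideal balanced load = 28 / 3 = 9.3333

9.3333


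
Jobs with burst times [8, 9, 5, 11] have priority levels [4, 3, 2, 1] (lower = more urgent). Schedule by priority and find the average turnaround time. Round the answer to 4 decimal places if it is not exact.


Sort by priority (ascending = highest first):
Order: [(1, 11), (2, 5), (3, 9), (4, 8)]
Completion times:
  Priority 1, burst=11, C=11
  Priority 2, burst=5, C=16
  Priority 3, burst=9, C=25
  Priority 4, burst=8, C=33
Average turnaround = 85/4 = 21.25

21.25


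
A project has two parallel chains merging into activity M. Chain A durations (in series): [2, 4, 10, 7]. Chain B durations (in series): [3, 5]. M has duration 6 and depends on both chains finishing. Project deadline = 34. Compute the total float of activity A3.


Forward pass: ES(A3) = sum of predecessors on chain A = 6
EF = ES + duration = 6 + 10 = 16
Backward pass: LF(M) = deadline = 34; LS(M) = 34 - 6 = 28
LF(A3) = LS(M) - sum(successors on chain A) = 28 - 7 = 21
LS = LF - duration = 21 - 10 = 11
Total float = LS - ES = 11 - 6 = 5

5
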